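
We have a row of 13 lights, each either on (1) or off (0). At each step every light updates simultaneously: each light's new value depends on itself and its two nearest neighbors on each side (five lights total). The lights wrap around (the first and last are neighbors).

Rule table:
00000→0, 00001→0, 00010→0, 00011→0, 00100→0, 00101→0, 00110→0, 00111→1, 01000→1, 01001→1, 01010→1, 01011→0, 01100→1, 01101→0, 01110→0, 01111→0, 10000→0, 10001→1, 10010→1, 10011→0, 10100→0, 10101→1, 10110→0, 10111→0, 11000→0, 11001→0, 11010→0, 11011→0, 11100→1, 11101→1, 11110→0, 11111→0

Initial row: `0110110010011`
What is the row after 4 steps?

step 1: 0000010101000
step 2: 0000001110100
step 3: 0000001010010
step 4: 0000000101101

0000000101101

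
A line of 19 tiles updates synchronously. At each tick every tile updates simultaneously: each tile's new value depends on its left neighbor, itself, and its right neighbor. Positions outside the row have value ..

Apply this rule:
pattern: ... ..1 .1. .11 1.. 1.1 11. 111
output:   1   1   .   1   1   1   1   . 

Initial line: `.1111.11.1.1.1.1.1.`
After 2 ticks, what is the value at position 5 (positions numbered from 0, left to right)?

.

tick 1: 11..11111.1.1.1.1.1
tick 2: 11111...11.1.1.1.1.
position 5 holds .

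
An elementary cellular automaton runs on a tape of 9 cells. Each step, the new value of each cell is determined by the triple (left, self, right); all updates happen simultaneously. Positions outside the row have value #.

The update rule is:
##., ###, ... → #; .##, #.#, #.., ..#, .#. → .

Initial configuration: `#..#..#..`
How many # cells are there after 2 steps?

#........
#.######.
count of #: 7

7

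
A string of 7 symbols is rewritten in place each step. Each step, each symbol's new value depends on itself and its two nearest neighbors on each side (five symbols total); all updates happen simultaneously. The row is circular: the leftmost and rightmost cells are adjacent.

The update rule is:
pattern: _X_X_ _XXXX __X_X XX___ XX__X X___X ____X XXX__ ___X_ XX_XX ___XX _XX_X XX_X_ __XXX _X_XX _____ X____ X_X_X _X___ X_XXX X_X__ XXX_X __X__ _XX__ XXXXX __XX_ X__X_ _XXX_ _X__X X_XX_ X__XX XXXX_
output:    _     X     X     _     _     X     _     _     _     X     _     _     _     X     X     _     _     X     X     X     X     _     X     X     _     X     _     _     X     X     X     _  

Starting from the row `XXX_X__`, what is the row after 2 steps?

__X_XX_

step 1: X___XXX
step 2: __X_XX_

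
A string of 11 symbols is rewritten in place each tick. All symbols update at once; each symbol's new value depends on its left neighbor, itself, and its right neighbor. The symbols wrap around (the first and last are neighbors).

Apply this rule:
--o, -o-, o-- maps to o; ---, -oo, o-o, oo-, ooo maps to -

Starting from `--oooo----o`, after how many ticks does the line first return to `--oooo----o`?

tick 1: oo----o--oo
tick 2: --o--oooo--
tick 3: -oooo----o-
tick 4: o----o--ooo
tick 5: -o--oooo---
tick 6: oooo----o--
tick 7: ----o--oooo
tick 8: o--oooo----
tick 9: ooo----o--o
tick 10: ---o--oooo-
tick 11: --oooo----o

11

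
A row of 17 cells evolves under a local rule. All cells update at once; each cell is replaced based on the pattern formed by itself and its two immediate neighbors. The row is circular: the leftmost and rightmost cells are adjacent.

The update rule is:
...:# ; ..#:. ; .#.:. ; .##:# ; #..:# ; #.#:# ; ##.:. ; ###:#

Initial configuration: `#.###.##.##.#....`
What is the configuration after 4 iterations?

#.##.##.#.###.#.#

.###.##.##.#.###.
.##.##.##.#.###.#
##.##.##.#.###.#.
#.##.##.#.###.#.#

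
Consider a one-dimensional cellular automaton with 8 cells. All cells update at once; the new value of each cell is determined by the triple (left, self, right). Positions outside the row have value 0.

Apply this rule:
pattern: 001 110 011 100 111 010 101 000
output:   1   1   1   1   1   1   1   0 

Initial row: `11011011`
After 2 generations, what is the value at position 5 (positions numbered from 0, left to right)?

11111111
11111111
position 5 holds 1

1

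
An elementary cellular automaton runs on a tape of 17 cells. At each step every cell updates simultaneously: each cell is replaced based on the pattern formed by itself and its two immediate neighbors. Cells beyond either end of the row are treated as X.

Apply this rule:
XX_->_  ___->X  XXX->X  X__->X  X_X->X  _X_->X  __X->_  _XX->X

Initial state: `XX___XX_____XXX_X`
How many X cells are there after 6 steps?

X_XX_X_XXXX_XX_XX
_XX_XXXXXX_XX_XXX
XX_XXXXXX_XX_XXXX
X_XXXXXX_XX_XXXXX
_XXXXXX_XX_XXXXXX
XXXXXX_XX_XXXXXXX
count of X: 15

15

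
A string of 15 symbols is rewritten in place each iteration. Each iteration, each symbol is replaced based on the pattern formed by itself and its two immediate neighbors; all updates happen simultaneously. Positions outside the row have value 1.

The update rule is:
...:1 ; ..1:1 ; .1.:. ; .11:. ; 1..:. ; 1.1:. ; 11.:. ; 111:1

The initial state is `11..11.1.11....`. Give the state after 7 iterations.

.111..1111..1.1

1..1........111
..1..1111111.11
.1..1.11111...1
...1...111..11.
.11..11.1..1...
....1.....1..11
.111..1111..1.1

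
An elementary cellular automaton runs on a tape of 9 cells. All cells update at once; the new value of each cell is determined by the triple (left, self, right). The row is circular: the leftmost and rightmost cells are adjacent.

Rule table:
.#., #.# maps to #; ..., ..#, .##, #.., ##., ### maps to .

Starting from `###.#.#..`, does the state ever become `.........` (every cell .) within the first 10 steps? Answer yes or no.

...####..
.........
all cells are . at step 2

yes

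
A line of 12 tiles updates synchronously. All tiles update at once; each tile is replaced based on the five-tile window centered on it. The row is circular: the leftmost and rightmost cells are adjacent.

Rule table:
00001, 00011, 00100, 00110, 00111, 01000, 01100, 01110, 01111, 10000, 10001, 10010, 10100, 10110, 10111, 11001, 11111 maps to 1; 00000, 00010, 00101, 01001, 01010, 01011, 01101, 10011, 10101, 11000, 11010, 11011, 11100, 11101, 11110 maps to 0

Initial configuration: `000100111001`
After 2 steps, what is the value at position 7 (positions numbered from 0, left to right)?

step 1: 110100110111
step 2: 000100100111
position 7 holds 0

0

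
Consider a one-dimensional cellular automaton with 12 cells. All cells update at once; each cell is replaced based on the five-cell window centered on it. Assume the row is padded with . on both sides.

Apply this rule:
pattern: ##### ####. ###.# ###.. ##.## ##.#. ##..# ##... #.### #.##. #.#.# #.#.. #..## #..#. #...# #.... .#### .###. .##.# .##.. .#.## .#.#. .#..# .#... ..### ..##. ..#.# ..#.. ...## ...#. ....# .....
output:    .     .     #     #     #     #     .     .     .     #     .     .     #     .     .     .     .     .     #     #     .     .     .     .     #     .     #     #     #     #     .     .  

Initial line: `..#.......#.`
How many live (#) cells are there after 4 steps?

.##......##.
#.#.....#.#.
#......##...
#.....#.#...
count of #: 3

3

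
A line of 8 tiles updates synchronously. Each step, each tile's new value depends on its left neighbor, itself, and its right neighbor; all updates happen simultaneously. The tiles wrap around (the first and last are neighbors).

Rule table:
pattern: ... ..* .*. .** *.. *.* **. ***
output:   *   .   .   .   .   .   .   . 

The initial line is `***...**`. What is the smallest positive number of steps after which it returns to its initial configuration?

2

step 1: ....*...
step 2: ***...**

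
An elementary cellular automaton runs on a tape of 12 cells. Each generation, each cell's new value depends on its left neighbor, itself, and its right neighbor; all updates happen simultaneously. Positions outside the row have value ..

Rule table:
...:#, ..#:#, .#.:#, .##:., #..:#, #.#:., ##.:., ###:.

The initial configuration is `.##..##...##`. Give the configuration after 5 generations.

#..##..###..
###..##...##
...##..###..
###..##...##  (repeats generation 2; period 2)
generation 5: ...##..###..

...##..###..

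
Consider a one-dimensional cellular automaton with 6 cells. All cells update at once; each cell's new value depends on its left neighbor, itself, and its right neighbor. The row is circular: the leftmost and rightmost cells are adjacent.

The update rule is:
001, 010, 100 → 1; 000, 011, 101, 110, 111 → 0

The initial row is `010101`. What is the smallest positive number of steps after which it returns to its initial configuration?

1

010101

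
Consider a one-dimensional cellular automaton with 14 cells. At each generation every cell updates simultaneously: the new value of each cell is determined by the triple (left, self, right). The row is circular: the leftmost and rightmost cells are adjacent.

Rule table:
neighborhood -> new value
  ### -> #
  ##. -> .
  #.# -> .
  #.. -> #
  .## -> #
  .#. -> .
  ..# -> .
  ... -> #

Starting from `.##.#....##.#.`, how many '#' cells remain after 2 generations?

6

generation 1: .#...###.#...#
generation 2: ..##.##...##..
count of #: 6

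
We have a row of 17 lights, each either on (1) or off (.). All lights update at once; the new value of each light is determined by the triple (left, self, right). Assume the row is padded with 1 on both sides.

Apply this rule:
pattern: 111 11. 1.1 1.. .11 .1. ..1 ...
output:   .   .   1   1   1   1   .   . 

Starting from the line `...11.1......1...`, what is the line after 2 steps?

.1.111..1....1.1.

1..1.111.....11..
.1.111..1....1.1.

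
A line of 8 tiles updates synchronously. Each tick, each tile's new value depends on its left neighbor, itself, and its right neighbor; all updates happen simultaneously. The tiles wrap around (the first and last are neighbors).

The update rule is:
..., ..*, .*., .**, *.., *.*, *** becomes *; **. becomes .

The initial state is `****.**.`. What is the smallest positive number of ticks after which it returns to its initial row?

8

***.**.*
**.**.**
*.**.***
.**.****
**.****.
*.****.*
.****.**
****.**.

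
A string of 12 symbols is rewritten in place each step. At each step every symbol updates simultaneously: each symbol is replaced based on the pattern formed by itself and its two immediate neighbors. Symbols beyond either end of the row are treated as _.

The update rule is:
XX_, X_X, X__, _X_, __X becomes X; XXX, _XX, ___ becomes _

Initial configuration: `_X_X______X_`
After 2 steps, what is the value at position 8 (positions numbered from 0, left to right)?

X

step 1: XXXXX____XXX
step 2: ____XX__X__X
position 8 holds X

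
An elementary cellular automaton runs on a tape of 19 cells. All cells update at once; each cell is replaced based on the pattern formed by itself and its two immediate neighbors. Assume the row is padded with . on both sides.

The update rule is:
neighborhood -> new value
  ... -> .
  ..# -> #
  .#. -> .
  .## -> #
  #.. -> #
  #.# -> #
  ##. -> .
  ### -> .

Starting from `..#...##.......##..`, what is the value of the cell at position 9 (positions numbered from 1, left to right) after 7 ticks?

#

.#.#.##.#.....##.#.
#.#.##.#.#...##.#.#
.#.##.#.#.#.##.#.#.
#.##.#.#.#.##.#.#.#
.##.#.#.#.##.#.#.#.
##.#.#.#.##.#.#.#.#
#.#.#.#.##.#.#.#.#.
position 9 holds #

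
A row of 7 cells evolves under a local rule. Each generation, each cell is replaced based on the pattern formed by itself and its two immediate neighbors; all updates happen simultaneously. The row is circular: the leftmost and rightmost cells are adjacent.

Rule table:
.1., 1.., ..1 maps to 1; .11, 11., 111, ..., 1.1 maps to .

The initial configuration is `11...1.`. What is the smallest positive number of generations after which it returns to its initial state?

7

..1.11.
.11...1
...1.11
1.11...
1...1.1
.1.11..
11...1.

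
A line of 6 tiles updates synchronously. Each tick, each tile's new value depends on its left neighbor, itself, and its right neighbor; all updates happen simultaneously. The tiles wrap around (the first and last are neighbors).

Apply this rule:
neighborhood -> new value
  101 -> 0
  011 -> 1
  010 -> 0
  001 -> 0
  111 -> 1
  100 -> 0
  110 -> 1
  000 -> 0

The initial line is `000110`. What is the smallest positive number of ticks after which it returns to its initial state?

tick 1: 000110

1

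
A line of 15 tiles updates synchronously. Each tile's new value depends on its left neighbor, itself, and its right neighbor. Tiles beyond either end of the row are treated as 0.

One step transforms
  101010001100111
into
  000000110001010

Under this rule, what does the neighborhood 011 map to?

At position 8 the neighborhood is 011; the next row has 0 there.

0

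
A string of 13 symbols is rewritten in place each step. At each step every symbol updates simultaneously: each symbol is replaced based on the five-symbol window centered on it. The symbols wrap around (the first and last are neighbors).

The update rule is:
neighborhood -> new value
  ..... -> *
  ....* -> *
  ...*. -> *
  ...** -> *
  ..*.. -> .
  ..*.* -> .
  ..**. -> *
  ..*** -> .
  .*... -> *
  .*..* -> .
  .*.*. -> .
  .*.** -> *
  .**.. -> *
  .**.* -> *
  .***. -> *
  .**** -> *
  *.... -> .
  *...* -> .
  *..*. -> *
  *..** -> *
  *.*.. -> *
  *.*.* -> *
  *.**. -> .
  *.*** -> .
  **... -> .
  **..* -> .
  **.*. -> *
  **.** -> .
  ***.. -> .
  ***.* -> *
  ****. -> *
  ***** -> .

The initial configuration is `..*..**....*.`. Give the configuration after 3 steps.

**.*.*.*.*.**

.*..***..**.*
.*.*.*..*****
**.*.*.*.*.**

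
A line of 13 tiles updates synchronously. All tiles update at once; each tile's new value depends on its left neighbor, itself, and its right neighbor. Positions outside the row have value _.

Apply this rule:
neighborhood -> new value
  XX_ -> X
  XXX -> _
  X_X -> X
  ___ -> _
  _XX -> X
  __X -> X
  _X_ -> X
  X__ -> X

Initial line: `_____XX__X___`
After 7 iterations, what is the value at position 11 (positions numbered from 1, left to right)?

_

iteration 1: ____XXXXXXX__
iteration 2: ___XX_____XX_
iteration 3: __XXXX___XXXX
iteration 4: _XX__XX_XX__X
iteration 5: XXXXXXXXXXXXX
iteration 6: X___________X
iteration 7: XX_________XX
position 11 holds _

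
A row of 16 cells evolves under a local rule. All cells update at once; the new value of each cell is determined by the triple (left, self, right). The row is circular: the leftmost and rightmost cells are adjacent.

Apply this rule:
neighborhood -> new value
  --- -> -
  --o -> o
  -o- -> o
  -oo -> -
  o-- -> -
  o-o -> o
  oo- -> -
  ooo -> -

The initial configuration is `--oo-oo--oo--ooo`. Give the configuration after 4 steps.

-oo--oo--oo---oo

-o--o---o---o---
oo-oo--oo--oo---
--o---o---o----o
-oo--oo--oo---oo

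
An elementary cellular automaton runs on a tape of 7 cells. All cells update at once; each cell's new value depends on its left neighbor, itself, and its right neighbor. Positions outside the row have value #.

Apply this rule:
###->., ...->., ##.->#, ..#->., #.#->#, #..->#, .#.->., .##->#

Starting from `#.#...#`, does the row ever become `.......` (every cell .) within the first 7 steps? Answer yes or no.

step 1: ##.#..#
step 2: .##.#.#
step 3: ####.##
step 4: ...###.
step 5: #..#.##
step 6: ##..##.
step 7: .##.###
step 7 is .##.###, still not uniform .

no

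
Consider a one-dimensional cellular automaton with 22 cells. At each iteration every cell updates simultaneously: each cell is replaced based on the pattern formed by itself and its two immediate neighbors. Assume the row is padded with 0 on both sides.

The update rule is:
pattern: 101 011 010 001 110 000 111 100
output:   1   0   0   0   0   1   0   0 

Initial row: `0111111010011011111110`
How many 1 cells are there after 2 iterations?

0000000100000100000000
1111110001110001111111
count of 1: 16

16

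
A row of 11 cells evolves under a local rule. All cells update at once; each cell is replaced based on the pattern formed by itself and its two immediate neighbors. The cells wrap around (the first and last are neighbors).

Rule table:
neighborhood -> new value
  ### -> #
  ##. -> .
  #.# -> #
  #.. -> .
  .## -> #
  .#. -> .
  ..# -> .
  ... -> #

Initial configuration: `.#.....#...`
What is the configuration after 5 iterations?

.#...#..#.#

iteration 1: ...###...##
iteration 2: .#.##..#.#.
iteration 3: ..##....#..
iteration 4: #.#..##...#
iteration 5: .#...#..#.#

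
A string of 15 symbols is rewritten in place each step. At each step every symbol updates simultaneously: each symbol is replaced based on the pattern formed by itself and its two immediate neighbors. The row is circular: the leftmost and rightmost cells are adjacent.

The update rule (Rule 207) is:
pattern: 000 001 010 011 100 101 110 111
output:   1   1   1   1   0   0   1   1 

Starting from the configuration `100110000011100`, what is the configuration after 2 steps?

step 1: 101110111111101
step 2: 101110111111101

101110111111101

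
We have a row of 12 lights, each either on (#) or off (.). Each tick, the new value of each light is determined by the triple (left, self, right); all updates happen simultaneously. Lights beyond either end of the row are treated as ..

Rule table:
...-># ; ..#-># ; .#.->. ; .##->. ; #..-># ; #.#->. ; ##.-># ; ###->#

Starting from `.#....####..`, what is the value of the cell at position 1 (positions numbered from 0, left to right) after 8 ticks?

#

#.####.#####
...###..####
###.####.###
.##..###..##
#.###.####.#
...##..###..
###.###.####
.##..##..###
position 1 holds #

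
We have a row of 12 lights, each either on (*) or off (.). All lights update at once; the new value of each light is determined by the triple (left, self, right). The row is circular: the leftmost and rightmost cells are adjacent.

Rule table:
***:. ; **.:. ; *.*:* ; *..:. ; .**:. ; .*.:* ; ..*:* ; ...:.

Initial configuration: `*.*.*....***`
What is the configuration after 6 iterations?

...**...*...

.****...*...
*......**...
*.....*....*
.....**...*.
....*....**.
...**...*...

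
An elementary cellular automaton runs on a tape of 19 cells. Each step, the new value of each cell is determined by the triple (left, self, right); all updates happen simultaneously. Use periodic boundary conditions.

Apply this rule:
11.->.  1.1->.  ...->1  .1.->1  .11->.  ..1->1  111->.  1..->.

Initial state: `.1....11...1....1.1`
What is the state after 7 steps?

111111111...1111111

.1.111...111.1111.1
.1.....11.........1
.1.1111...111111111
.1......11.........
11.11111...11111111
.........11........
111111111...1111111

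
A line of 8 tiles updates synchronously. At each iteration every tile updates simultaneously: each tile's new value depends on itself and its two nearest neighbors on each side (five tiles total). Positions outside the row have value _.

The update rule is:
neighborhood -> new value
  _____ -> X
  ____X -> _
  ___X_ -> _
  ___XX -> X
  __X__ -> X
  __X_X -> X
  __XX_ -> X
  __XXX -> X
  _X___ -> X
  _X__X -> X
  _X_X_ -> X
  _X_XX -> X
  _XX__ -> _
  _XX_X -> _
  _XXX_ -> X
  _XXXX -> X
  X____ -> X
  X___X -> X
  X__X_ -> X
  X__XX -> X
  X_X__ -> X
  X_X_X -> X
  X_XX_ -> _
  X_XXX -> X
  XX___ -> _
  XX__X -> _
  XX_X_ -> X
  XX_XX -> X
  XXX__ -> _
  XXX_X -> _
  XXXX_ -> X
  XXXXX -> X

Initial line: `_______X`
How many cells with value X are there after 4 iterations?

XXXXX__X
XXXX__XX
XXX__XX_
XX__XX__
count of X: 4

4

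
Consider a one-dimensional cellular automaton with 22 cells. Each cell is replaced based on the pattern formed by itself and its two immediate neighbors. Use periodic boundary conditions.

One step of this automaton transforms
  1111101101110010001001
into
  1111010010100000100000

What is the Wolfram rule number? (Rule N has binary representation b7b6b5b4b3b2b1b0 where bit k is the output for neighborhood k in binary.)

position 0: 111 → 1  (bit 7 = 1)
position 4: 110 → 0  (bit 6 = 0)
position 5: 101 → 1  (bit 5 = 1)
position 12: 100 → 0  (bit 4 = 0)
position 6: 011 → 0  (bit 3 = 0)
position 14: 010 → 0  (bit 2 = 0)
position 13: 001 → 0  (bit 1 = 0)
position 16: 000 → 1  (bit 0 = 1)
bits b7..b0 = 10100001 = 161

161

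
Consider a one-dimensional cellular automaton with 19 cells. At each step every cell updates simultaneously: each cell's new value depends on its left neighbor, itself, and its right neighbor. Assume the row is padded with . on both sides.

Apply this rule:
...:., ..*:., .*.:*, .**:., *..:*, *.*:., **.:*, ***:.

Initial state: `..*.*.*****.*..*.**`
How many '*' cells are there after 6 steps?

..*.*.....*.**.*..*
..*.**....*..*.**.*
..*..**...**.*..*.*
..**..**...*.**.*.*
...**..**..*..*.*.*
....**..**.**.*.*.*
count of *: 9

9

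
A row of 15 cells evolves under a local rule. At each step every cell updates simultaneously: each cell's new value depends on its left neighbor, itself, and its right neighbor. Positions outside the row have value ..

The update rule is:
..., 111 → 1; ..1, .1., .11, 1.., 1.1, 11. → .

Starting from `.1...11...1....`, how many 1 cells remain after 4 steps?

step 1: ...1....1...111
step 2: 11...11...1..1.
step 3: ...1....1......
step 4: 11...11...11111
count of 1: 9

9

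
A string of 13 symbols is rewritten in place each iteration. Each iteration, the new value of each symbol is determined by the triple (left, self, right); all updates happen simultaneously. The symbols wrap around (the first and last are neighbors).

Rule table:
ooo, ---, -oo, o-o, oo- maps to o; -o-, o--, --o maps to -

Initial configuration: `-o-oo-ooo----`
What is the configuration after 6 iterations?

--ooooooooooo

--ooooooo-ooo
--ooooooooooo
--ooooooooooo  (fixed point — unchanged through iteration 6)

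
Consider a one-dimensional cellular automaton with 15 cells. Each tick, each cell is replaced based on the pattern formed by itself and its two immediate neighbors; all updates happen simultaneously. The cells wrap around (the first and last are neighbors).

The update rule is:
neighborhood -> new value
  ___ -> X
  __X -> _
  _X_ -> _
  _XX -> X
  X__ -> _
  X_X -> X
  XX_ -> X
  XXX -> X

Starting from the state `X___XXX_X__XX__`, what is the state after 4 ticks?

X__XXXXXXXXXXXX

tick 1: __X_XXXX___XX__
tick 2: X__XXXXX_X_XX_X
tick 3: X__XXXXXX_XXXXX
tick 4: X__XXXXXXXXXXXX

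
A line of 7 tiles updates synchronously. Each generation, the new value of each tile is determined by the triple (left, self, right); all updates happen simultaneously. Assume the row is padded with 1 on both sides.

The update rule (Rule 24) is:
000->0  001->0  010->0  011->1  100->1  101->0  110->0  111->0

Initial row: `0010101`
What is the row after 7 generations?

1001001

1000001
0100001
0010001
1001001
0100101
0010001  (repeats generation 3; period 3)
generation 7: 1001001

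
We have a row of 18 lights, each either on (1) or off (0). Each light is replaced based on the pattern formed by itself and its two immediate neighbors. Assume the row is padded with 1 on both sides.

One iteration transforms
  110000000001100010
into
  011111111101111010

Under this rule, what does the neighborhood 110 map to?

At position 1 the neighborhood is 110; the next row has 1 there.

1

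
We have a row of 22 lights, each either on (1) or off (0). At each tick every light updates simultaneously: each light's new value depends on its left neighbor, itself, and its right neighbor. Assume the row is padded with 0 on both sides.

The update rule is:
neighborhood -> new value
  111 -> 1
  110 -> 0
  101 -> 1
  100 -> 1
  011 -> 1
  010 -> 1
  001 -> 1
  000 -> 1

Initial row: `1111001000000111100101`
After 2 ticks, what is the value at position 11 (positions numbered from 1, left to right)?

1

tick 1: 1110111111111111011111
tick 2: 1101111111111110111110
position 11 holds 1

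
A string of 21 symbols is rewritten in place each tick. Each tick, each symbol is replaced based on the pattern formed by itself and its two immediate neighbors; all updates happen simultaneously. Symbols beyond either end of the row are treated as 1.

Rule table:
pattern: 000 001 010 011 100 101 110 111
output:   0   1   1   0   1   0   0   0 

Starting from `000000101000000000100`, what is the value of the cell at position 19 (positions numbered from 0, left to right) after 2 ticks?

0

100001101100000001111
010010000010000010000
position 19 holds 0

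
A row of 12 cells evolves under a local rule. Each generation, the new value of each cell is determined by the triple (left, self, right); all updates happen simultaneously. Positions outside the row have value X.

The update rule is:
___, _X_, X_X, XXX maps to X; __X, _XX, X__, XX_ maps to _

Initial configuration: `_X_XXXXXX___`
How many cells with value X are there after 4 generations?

4

XXX_XXXX__X_
XX_X_XX___XX
X_XXX___X__X
_X_X__X_X___
count of X: 4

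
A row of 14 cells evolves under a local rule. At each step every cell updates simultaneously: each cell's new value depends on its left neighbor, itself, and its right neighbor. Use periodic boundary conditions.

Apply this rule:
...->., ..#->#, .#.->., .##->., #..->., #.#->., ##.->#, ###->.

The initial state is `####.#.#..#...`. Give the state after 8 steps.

...#.....#...#
..#.....#...#.
.#.....#...#..
#.....#...#...
.....#...#...#
....#...#...#.
...#...#...#..
..#...#...#...

..#...#...#...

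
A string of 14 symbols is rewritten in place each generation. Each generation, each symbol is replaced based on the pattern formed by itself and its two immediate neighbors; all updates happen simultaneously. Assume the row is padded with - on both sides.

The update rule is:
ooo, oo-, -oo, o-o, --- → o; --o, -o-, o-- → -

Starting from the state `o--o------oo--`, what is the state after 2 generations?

oooo-oooooooo-

generation 1: -----oooo-oo-o
generation 2: oooo-oooooooo-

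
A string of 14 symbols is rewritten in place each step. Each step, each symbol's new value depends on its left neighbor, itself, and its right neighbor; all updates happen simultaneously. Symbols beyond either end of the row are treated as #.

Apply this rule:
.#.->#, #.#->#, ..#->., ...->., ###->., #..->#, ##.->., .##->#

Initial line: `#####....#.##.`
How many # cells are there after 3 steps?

6

.....#...###.#
#....##..#..##
.#...#.#.##.#.
count of #: 6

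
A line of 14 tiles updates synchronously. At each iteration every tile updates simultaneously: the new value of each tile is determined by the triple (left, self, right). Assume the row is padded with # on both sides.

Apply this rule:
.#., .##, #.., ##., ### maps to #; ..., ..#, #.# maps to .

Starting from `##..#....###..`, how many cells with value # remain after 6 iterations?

###.##...####.
###.###..####.
###.####.####.
###.####.####.  (fixed point — unchanged through iteration 6)
count of #: 11

11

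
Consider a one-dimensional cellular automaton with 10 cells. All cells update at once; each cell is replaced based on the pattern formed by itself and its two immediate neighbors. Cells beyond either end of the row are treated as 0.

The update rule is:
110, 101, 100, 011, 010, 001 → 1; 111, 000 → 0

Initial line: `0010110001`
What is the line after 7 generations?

1111100111

0111111011
1100001111
1110011001
1011111111
1110000001
1011000011
1111100111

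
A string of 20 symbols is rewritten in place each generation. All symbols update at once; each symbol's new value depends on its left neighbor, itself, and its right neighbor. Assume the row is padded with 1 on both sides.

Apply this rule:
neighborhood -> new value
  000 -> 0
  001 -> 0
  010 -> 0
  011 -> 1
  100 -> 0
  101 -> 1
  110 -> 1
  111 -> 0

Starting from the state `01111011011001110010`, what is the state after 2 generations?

01001000001000100001

11001111111001010001
01001000001000100001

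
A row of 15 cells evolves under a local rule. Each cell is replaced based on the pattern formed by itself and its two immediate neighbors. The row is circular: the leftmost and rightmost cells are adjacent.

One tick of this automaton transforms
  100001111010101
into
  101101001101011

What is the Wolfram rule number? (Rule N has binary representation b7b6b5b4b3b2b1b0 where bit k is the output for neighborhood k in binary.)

105

position 6: 111 → 0  (bit 7 = 0)
position 0: 110 → 1  (bit 6 = 1)
position 9: 101 → 1  (bit 5 = 1)
position 1: 100 → 0  (bit 4 = 0)
position 5: 011 → 1  (bit 3 = 1)
position 10: 010 → 0  (bit 2 = 0)
position 4: 001 → 0  (bit 1 = 0)
position 2: 000 → 1  (bit 0 = 1)
bits b7..b0 = 01101001 = 105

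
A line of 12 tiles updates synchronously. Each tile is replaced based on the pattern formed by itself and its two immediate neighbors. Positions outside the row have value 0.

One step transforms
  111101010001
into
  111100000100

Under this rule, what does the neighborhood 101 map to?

0

At position 4 the neighborhood is 101; the next row has 0 there.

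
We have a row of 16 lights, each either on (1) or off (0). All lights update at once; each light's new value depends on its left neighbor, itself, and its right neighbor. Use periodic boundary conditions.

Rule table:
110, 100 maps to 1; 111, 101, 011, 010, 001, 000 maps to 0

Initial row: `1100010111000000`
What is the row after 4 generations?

0000110000001100

generation 1: 0110000001100000
generation 2: 0011000000110000
generation 3: 0001100000011000
generation 4: 0000110000001100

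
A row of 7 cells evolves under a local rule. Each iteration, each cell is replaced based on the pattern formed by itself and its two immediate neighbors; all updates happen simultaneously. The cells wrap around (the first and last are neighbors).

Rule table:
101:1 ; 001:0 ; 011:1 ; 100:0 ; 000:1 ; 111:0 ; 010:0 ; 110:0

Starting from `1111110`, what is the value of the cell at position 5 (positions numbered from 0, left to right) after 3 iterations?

1

iteration 1: 1000001
iteration 2: 0011101
iteration 3: 0010010
position 5 holds 1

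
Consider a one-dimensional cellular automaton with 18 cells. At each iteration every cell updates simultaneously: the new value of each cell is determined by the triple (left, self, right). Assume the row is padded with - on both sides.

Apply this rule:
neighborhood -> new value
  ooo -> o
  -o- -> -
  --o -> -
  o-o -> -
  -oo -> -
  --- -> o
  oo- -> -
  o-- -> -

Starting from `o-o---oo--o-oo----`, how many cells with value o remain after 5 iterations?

11

iteration 1: ----o----------ooo
iteration 2: ooo---oooooooo--o-
iteration 3: -o--o--oooooo-----
iteration 4: --------oooo--oooo
iteration 5: ooooooo--oo----oo-
count of o: 11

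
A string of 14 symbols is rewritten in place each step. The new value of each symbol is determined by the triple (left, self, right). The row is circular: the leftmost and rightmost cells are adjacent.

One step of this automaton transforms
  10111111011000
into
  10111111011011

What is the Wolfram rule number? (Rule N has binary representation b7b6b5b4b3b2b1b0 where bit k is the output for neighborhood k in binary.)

position 3: 111 → 1  (bit 7 = 1)
position 7: 110 → 1  (bit 6 = 1)
position 1: 101 → 0  (bit 5 = 0)
position 11: 100 → 0  (bit 4 = 0)
position 2: 011 → 1  (bit 3 = 1)
position 0: 010 → 1  (bit 2 = 1)
position 13: 001 → 1  (bit 1 = 1)
position 12: 000 → 1  (bit 0 = 1)
bits b7..b0 = 11001111 = 207

207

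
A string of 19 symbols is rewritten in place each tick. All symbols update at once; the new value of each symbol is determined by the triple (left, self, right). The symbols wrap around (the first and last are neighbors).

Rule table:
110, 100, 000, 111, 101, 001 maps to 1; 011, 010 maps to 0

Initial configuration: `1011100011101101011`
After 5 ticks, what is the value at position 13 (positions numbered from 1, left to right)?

1101111101110110101
1110111110111011010
0111011111011101101
1011101111101110110
0101110111110111011
position 13 holds 0

0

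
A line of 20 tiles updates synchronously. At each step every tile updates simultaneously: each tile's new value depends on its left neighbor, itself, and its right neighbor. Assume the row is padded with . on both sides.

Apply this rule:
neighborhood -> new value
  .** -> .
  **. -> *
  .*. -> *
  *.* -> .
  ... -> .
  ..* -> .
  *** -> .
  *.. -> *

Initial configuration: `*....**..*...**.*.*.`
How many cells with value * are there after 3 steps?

**....**.**...*.*.**
.**....*..**..*.*..*
..**...**..**.*.**.*
count of *: 10

10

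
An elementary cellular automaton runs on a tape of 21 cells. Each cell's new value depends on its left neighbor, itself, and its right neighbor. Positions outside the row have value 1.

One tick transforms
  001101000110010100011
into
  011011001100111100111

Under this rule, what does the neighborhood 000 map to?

At position 7 the neighborhood is 000; the next row has 0 there.

0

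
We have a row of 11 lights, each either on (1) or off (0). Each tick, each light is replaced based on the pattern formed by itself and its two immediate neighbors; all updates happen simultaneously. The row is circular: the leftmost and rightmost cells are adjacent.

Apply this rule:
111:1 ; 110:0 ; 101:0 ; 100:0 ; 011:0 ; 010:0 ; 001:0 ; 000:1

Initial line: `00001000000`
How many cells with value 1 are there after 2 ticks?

11100011111
11001001111
count of 1: 7

7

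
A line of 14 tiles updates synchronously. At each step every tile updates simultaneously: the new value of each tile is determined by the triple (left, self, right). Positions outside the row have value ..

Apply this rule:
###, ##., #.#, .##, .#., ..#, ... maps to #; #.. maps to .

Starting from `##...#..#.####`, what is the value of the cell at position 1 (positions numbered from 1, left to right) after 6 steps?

##.###.#######
##############
##############  (fixed point — unchanged through step 6)
position 1 holds #

#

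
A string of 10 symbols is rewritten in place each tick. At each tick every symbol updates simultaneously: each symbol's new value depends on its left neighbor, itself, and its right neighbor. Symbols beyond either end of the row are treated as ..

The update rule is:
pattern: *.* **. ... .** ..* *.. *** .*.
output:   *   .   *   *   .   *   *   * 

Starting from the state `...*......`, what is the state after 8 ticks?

**.*******
*.*******.
********.*
*******.**
******.**.
*****.**.*
****.**.**
***.**.**.

***.**.**.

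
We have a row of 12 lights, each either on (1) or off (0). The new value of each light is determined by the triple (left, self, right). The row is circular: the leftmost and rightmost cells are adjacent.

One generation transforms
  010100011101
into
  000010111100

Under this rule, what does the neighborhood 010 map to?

0

At position 1 the neighborhood is 010; the next row has 0 there.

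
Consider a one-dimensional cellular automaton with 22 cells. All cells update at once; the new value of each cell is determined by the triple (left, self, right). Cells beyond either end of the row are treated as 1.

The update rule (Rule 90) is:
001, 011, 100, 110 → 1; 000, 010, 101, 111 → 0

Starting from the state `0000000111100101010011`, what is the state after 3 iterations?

0110110000101110111000

1000001100111000001110
1100011111101100011010
0110110000101110111000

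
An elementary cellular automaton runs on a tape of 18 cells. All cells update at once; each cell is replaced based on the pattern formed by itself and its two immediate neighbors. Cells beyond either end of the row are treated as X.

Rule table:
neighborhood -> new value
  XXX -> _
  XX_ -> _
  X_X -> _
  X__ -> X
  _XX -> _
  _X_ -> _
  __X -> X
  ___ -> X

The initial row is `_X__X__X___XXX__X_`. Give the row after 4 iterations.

XX_________XXX__XX

__XX_XX_XXX___XX__
XX_________XXX__XX
__XXXXXXXXX___XX__
XX_________XXX__XX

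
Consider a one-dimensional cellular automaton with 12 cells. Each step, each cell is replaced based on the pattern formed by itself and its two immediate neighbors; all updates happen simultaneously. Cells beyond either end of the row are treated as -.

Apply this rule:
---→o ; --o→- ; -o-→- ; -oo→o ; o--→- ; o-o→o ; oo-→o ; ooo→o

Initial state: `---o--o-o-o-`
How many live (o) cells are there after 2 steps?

7

oo-----o-o--
oo-ooo--o--o
count of o: 7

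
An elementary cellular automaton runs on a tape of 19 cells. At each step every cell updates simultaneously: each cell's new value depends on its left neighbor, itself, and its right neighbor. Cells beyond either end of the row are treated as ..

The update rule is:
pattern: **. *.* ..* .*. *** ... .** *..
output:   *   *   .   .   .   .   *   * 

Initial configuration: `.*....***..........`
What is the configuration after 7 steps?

........**....**...

..*...*.**.........
...*...****........
....*..*..**.......
.....*..*.***......
......*..**.**.....
.......*.******....
........**....**...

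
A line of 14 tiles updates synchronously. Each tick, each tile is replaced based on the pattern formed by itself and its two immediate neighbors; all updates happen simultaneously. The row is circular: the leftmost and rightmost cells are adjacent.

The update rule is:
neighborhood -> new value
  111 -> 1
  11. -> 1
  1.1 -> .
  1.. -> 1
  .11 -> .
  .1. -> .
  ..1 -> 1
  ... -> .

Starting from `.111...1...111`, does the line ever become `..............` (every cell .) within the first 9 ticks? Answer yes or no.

no

..111.1.1.1.11
11.11........1
11..11......1.
.111.11....1..
1.11..11..1.1.
...111.111....
..1.11..111...
.1...111.111..
1.1.1.11..111.
tick 9 is 1.1.1.11..111., still not uniform .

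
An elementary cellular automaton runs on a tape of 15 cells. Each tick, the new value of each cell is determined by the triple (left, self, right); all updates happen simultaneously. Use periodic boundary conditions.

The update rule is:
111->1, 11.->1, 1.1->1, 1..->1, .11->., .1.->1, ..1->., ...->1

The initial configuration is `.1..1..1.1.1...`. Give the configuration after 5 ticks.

tick 1: .11.11.11111111
tick 2: 1.11.11.1111111
tick 3: 11.11.11.111111
tick 4: 111.11.11.11111
tick 5: 1111.11.11.1111

1111.11.11.1111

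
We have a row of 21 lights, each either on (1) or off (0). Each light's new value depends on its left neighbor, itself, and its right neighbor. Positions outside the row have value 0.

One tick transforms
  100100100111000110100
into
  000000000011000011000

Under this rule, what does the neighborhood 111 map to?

1

At position 10 the neighborhood is 111; the next row has 1 there.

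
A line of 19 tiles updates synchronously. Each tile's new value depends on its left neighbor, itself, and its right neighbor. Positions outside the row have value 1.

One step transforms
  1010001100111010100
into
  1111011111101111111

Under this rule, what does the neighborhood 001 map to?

1

At position 5 the neighborhood is 001; the next row has 1 there.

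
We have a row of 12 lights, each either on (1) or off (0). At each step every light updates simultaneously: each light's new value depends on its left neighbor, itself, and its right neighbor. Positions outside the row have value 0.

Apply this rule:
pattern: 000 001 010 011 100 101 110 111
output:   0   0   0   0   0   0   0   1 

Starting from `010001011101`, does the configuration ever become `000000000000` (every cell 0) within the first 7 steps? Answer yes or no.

yes

step 1: 000000001000
step 2: 000000000000
all cells are 0 at step 2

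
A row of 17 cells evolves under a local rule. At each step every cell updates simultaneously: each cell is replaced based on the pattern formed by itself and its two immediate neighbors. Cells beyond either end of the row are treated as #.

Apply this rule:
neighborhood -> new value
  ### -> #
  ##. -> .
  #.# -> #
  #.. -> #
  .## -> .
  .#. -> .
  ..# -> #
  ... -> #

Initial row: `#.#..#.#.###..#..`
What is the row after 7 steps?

step 1: .#.##.#.#.#.##.##
step 2: #.#..#.#.#.#..#.#
step 3: .#.##.#.#.#.##.#.
step 4: #.#..#.#.#.#..#.#  (repeats step 2; period 2)
step 7: .#.##.#.#.#.##.#.

.#.##.#.#.#.##.#.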